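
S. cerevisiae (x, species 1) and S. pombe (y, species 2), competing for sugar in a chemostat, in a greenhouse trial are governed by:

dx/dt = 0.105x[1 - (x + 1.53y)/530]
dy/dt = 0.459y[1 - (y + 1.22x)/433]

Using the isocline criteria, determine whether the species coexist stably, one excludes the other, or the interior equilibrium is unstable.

Compare the nullcline intercepts: K1/α12 = 530/1.53 = 346 < K2 = 433; K2/α21 = 433/1.22 = 355 < K1 = 530.
Since both are reversed, neither can invade when rare; the interior point is a saddle.

unstable coexistence (outcome depends on initial conditions)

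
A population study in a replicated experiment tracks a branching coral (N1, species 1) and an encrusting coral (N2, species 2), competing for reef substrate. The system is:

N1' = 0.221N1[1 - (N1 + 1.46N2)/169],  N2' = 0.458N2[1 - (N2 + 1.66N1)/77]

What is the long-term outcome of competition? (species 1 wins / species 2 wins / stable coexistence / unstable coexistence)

species 1 excludes species 2

Compare the nullcline intercepts: K1/α12 = 169/1.46 = 116 > K2 = 77; K2/α21 = 77/1.66 = 46.4 < K1 = 169.
Since the inequalities point opposite ways, species 1 can invade but species 2 cannot.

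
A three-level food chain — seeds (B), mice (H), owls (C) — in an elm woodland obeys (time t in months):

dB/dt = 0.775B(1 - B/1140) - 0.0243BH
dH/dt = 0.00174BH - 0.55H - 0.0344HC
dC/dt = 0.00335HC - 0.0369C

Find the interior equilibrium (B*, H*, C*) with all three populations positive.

B* ≈ 746, H* ≈ 11, C* ≈ 21.8

From dC/dt = 0: 0.00335H* = 0.0369, so H* = 11.
From dB/dt = 0: 0.775(1 - B*/1140) = 0.0243·11, giving B* = 1140·(1 - 0.345) = 746.
From dH/dt = 0: 0.00174·746 - 0.55 = 0.0344C*, so C* = 0.749/0.0344 = 21.8.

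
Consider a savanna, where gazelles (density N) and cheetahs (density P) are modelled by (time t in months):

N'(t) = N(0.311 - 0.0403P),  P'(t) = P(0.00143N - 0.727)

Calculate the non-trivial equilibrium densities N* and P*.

N* ≈ 508, P* ≈ 7.72

Set dP/dt = 0 with P > 0: 0.00143N - 0.727 = 0, so N* = 0.727/0.00143 = 508.
Set dN/dt = 0 with N > 0: 0.311 - 0.0403P = 0, so P* = 0.311/0.0403 = 7.72.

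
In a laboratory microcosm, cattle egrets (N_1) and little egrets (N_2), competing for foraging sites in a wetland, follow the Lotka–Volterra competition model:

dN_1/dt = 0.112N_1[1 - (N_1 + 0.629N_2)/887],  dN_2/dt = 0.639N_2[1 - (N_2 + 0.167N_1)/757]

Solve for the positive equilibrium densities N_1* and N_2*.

N_1* ≈ 459, N_2* ≈ 680

Setting both brackets to zero gives the nullclines N_1 + 0.629N_2 = 887 and 0.167N_1 + N_2 = 757.
Substituting N_2 = 757 - 0.167N_1 into the first: N_1(1 - 0.629·0.167) = 887 - 0.629·757.
So N_1* = 411/0.895 = 459, and then N_2* = 757 - 0.167·459 = 680.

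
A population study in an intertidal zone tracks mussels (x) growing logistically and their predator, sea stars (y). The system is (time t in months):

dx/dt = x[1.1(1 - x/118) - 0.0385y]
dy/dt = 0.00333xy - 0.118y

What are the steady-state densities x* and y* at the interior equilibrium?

x* ≈ 35.4, y* ≈ 20

From dy/dt = 0 with y > 0: 0.00333x* = 0.118, so x* = 35.4.
Substitute into dx/dt = 0: 1.1(1 - 35.4/118) = 0.0385y*.
The bracket is 0.7, giving y* = 0.77/0.0385 = 20.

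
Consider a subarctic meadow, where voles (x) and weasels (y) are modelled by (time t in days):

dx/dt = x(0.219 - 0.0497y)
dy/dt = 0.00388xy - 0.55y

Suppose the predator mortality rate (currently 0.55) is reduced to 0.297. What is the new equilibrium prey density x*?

At the interior fixed point, setting dy/dt = 0 with y > 0 fixes x* = (predator death rate)/(xy coefficient) — independent of the other coefficients.
With the change, x* = 0.297/0.00388 = 76.5; it falls from 142.

x* ≈ 76.5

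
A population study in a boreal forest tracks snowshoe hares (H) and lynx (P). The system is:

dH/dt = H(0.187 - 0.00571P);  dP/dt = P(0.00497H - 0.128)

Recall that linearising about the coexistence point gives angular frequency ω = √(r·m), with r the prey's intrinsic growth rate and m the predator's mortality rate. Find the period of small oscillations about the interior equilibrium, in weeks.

T ≈ 40.6 weeks

Here r = 0.187 and m = 0.128, so r·m = 0.0239.
ω = √0.0239 = 0.155 per week, hence T = 2π/ω ≈ 40.6 weeks.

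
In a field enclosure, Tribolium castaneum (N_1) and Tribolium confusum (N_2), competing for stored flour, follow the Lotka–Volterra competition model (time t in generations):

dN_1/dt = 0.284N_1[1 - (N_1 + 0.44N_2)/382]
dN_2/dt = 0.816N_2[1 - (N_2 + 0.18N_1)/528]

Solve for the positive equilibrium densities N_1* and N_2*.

N_1* ≈ 163, N_2* ≈ 499

Setting both brackets to zero gives the nullclines N_1 + 0.44N_2 = 382 and 0.18N_1 + N_2 = 528.
Substituting N_2 = 528 - 0.18N_1 into the first: N_1(1 - 0.44·0.18) = 382 - 0.44·528.
So N_1* = 150/0.921 = 163, and then N_2* = 528 - 0.18·163 = 499.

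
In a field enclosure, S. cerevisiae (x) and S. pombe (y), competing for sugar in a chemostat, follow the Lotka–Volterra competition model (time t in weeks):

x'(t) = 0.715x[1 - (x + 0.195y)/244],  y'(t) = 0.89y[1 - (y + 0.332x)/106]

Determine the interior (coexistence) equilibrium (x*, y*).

Setting both brackets to zero gives the nullclines x + 0.195y = 244 and 0.332x + y = 106.
Substituting y = 106 - 0.332x into the first: x(1 - 0.195·0.332) = 244 - 0.195·106.
So x* = 223/0.935 = 239, and then y* = 106 - 0.332·239 = 26.7.

x* ≈ 239, y* ≈ 26.7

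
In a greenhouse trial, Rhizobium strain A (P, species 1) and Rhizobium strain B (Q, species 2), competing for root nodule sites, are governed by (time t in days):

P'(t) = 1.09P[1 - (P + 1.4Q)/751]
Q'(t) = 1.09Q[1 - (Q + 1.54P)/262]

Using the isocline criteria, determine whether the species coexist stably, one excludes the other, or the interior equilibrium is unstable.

Compare the nullcline intercepts: K1/α12 = 751/1.4 = 536 > K2 = 262; K2/α21 = 262/1.54 = 170 < K1 = 751.
Since the inequalities point opposite ways, species 1 can invade but species 2 cannot.

species 1 excludes species 2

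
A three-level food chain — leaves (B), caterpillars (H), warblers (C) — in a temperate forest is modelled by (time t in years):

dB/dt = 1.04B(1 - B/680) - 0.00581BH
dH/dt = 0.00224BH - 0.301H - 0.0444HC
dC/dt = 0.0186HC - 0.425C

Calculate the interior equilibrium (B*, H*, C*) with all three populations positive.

From dC/dt = 0: 0.0186H* = 0.425, so H* = 22.8.
From dB/dt = 0: 1.04(1 - B*/680) = 0.00581·22.8, giving B* = 680·(1 - 0.128) = 593.
From dH/dt = 0: 0.00224·593 - 0.301 = 0.0444C*, so C* = 1.03/0.0444 = 23.1.

B* ≈ 593, H* ≈ 22.8, C* ≈ 23.1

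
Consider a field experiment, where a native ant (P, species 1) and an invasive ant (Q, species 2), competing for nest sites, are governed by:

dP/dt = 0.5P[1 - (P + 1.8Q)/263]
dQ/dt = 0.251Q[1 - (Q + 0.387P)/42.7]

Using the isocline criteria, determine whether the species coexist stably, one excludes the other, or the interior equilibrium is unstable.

Compare the nullcline intercepts: K1/α12 = 263/1.8 = 146 > K2 = 42.7; K2/α21 = 42.7/0.387 = 110 < K1 = 263.
Since the inequalities point opposite ways, species 1 can invade but species 2 cannot.

species 1 excludes species 2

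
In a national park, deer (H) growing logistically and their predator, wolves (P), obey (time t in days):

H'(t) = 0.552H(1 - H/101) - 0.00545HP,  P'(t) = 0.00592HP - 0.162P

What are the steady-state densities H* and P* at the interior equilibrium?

From dP/dt = 0 with P > 0: 0.00592H* = 0.162, so H* = 27.4.
Substitute into dH/dt = 0: 0.552(1 - 27.4/101) = 0.00545P*.
The bracket is 0.729, giving P* = 0.402/0.00545 = 73.8.

H* ≈ 27.4, P* ≈ 73.8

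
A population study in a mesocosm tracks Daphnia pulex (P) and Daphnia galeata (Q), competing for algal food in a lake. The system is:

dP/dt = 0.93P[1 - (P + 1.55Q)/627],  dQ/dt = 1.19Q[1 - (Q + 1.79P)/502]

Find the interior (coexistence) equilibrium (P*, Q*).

P* ≈ 85.2, Q* ≈ 350

Setting both brackets to zero gives the nullclines P + 1.55Q = 627 and 1.79P + Q = 502.
Substituting Q = 502 - 1.79P into the first: P(1 - 1.55·1.79) = 627 - 1.55·502.
So P* = -151/-1.77 = 85.2, and then Q* = 502 - 1.79·85.2 = 350.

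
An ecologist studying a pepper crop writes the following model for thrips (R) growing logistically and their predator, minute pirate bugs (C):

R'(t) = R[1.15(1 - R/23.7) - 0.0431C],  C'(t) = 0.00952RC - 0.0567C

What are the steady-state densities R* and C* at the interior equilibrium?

R* ≈ 5.96, C* ≈ 20

From dC/dt = 0 with C > 0: 0.00952R* = 0.0567, so R* = 5.96.
Substitute into dR/dt = 0: 1.15(1 - 5.96/23.7) = 0.0431C*.
The bracket is 0.749, giving C* = 0.861/0.0431 = 20.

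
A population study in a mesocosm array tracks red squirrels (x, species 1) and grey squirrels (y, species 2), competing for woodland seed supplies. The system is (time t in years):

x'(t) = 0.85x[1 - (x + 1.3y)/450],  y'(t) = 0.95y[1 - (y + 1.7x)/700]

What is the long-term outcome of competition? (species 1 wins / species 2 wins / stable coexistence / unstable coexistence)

unstable coexistence (outcome depends on initial conditions)

Compare the nullcline intercepts: K1/α12 = 450/1.3 = 346 < K2 = 700; K2/α21 = 700/1.7 = 412 < K1 = 450.
Since both are reversed, neither can invade when rare; the interior point is a saddle.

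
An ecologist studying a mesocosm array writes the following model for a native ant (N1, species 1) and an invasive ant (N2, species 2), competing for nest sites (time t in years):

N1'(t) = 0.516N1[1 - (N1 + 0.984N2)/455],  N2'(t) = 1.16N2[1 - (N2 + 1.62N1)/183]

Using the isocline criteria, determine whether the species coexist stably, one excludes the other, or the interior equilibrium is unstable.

Compare the nullcline intercepts: K1/α12 = 455/0.984 = 462 > K2 = 183; K2/α21 = 183/1.62 = 113 < K1 = 455.
Since the inequalities point opposite ways, species 1 can invade but species 2 cannot.

species 1 excludes species 2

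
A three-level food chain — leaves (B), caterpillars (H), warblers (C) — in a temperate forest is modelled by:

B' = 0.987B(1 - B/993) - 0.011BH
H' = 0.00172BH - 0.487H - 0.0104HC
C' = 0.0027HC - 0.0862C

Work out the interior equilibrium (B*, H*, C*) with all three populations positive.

B* ≈ 640, H* ≈ 31.9, C* ≈ 59

From dC/dt = 0: 0.0027H* = 0.0862, so H* = 31.9.
From dB/dt = 0: 0.987(1 - B*/993) = 0.011·31.9, giving B* = 993·(1 - 0.356) = 640.
From dH/dt = 0: 0.00172·640 - 0.487 = 0.0104C*, so C* = 0.613/0.0104 = 59.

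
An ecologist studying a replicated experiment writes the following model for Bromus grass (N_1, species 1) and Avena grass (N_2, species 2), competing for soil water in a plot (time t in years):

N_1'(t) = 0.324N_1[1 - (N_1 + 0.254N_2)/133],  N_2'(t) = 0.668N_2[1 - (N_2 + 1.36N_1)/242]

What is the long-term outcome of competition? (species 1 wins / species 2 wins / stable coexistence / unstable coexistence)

stable coexistence

Compare the nullcline intercepts: K1/α12 = 133/0.254 = 524 > K2 = 242; K2/α21 = 242/1.36 = 178 > K1 = 133.
Since both inequalities hold, each species can invade when rare, so the interior equilibrium is stable.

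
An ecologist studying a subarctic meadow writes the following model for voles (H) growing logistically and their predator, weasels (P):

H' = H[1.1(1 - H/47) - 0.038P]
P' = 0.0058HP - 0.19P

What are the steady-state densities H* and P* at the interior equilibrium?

H* ≈ 32.8, P* ≈ 8.77

From dP/dt = 0 with P > 0: 0.0058H* = 0.19, so H* = 32.8.
Substitute into dH/dt = 0: 1.1(1 - 32.8/47) = 0.038P*.
The bracket is 0.303, giving P* = 0.333/0.038 = 8.77.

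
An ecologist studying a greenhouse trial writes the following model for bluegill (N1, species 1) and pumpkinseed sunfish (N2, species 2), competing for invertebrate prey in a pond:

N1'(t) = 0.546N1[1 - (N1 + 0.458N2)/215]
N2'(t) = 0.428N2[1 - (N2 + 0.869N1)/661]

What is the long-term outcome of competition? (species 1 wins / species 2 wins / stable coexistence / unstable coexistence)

species 2 excludes species 1

Compare the nullcline intercepts: K1/α12 = 215/0.458 = 469 < K2 = 661; K2/α21 = 661/0.869 = 761 > K1 = 215.
Since the inequalities point opposite ways, species 2 can invade but species 1 cannot.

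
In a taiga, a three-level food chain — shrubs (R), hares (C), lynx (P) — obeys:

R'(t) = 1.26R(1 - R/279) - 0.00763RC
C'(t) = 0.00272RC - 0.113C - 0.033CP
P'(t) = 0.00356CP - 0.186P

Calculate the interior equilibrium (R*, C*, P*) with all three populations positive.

From dP/dt = 0: 0.00356C* = 0.186, so C* = 52.2.
From dR/dt = 0: 1.26(1 - R*/279) = 0.00763·52.2, giving R* = 279·(1 - 0.316) = 191.
From dC/dt = 0: 0.00272·191 - 0.113 = 0.033P*, so P* = 0.406/0.033 = 12.3.

R* ≈ 191, C* ≈ 52.2, P* ≈ 12.3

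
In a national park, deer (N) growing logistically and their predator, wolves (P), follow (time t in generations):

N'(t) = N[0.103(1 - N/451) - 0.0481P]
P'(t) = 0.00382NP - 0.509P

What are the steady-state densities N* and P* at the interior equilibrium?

N* ≈ 133, P* ≈ 1.51

From dP/dt = 0 with P > 0: 0.00382N* = 0.509, so N* = 133.
Substitute into dN/dt = 0: 0.103(1 - 133/451) = 0.0481P*.
The bracket is 0.705, giving P* = 0.0726/0.0481 = 1.51.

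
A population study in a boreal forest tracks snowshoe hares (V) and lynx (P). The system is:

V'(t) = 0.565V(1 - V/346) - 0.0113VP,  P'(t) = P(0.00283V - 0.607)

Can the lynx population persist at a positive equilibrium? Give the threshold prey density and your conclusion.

The predator equation gives dP/dt > 0 only when V > 0.607/0.00283 = 214.
Without the predator, V → K = 346. Since 346 > 214, the predator can invade and persist.

Threshold V = 214; K > 214, so yes, the predator persists.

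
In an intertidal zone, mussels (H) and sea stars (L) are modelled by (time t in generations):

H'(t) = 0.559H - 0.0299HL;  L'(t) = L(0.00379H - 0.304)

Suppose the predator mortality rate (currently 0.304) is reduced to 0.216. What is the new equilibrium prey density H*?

At the interior fixed point, setting dL/dt = 0 with L > 0 fixes H* = (predator death rate)/(HL coefficient) — independent of the other coefficients.
With the change, H* = 0.216/0.00379 = 57; it falls from 80.2.

H* ≈ 57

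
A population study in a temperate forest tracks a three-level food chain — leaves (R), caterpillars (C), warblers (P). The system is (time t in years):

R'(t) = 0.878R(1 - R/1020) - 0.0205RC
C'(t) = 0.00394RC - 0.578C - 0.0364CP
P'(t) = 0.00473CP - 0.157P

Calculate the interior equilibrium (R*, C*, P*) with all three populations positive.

From dP/dt = 0: 0.00473C* = 0.157, so C* = 33.2.
From dR/dt = 0: 0.878(1 - R*/1020) = 0.0205·33.2, giving R* = 1020·(1 - 0.775) = 230.
From dC/dt = 0: 0.00394·230 - 0.578 = 0.0364P*, so P* = 0.326/0.0364 = 8.96.

R* ≈ 230, C* ≈ 33.2, P* ≈ 8.96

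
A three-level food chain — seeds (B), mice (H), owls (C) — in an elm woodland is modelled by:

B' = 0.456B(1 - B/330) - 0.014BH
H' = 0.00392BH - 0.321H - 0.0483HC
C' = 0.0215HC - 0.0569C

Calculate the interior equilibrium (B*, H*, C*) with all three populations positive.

B* ≈ 303, H* ≈ 2.65, C* ≈ 18

From dC/dt = 0: 0.0215H* = 0.0569, so H* = 2.65.
From dB/dt = 0: 0.456(1 - B*/330) = 0.014·2.65, giving B* = 330·(1 - 0.0813) = 303.
From dH/dt = 0: 0.00392·303 - 0.321 = 0.0483C*, so C* = 0.867/0.0483 = 18.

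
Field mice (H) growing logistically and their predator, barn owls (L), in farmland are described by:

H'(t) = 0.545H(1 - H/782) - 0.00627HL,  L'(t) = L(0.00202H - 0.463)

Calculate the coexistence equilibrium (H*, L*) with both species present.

From dL/dt = 0 with L > 0: 0.00202H* = 0.463, so H* = 229.
Substitute into dH/dt = 0: 0.545(1 - 229/782) = 0.00627L*.
The bracket is 0.707, giving L* = 0.385/0.00627 = 61.4.

H* ≈ 229, L* ≈ 61.4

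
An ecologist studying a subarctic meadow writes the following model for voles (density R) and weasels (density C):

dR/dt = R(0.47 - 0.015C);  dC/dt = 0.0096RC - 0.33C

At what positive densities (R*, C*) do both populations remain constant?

R* ≈ 34.4, C* ≈ 31.3

Set dC/dt = 0 with C > 0: 0.0096R - 0.33 = 0, so R* = 0.33/0.0096 = 34.4.
Set dR/dt = 0 with R > 0: 0.47 - 0.015C = 0, so C* = 0.47/0.015 = 31.3.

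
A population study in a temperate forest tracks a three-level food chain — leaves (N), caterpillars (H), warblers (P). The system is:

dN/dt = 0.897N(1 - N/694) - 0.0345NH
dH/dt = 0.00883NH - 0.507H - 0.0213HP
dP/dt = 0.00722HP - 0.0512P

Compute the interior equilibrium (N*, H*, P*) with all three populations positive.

N* ≈ 505, H* ≈ 7.09, P* ≈ 185

From dP/dt = 0: 0.00722H* = 0.0512, so H* = 7.09.
From dN/dt = 0: 0.897(1 - N*/694) = 0.0345·7.09, giving N* = 694·(1 - 0.273) = 505.
From dH/dt = 0: 0.00883·505 - 0.507 = 0.0213P*, so P* = 3.95/0.0213 = 185.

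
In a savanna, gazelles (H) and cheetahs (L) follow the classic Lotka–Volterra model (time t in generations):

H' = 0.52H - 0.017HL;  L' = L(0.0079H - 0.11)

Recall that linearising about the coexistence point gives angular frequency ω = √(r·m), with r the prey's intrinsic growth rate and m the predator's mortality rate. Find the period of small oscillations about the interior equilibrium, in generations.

Here r = 0.52 and m = 0.11, so r·m = 0.0572.
ω = √0.0572 = 0.239 per generation, hence T = 2π/ω ≈ 26.3 generations.

T ≈ 26.3 generations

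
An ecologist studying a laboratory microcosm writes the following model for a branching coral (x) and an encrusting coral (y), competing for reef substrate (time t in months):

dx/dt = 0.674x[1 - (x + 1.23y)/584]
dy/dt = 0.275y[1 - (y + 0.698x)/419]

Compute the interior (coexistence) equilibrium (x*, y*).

Setting both brackets to zero gives the nullclines x + 1.23y = 584 and 0.698x + y = 419.
Substituting y = 419 - 0.698x into the first: x(1 - 1.23·0.698) = 584 - 1.23·419.
So x* = 68.6/0.141 = 485, and then y* = 419 - 0.698·485 = 80.4.

x* ≈ 485, y* ≈ 80.4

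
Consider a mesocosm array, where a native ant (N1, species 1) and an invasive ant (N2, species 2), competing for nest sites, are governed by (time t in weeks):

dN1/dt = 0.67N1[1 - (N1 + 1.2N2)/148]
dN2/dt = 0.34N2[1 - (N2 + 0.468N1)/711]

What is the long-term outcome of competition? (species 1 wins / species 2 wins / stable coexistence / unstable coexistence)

Compare the nullcline intercepts: K1/α12 = 148/1.2 = 123 < K2 = 711; K2/α21 = 711/0.468 = 1520 > K1 = 148.
Since the inequalities point opposite ways, species 2 can invade but species 1 cannot.

species 2 excludes species 1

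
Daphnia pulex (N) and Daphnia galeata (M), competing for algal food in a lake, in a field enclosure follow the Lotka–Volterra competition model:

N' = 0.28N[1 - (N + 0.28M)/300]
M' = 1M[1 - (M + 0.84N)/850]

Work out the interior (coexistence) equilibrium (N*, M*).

N* ≈ 81.1, M* ≈ 782

Setting both brackets to zero gives the nullclines N + 0.28M = 300 and 0.84N + M = 850.
Substituting M = 850 - 0.84N into the first: N(1 - 0.28·0.84) = 300 - 0.28·850.
So N* = 62/0.765 = 81.1, and then M* = 850 - 0.84·81.1 = 782.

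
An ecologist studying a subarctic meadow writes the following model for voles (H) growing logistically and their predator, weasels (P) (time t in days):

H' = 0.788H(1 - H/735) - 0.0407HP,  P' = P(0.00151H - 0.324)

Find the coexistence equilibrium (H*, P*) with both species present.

From dP/dt = 0 with P > 0: 0.00151H* = 0.324, so H* = 215.
Substitute into dH/dt = 0: 0.788(1 - 215/735) = 0.0407P*.
The bracket is 0.708, giving P* = 0.558/0.0407 = 13.7.

H* ≈ 215, P* ≈ 13.7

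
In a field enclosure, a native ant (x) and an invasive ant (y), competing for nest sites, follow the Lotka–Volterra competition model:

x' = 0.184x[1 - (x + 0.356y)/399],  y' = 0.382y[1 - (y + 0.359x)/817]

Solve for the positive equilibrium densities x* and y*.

x* ≈ 124, y* ≈ 772

Setting both brackets to zero gives the nullclines x + 0.356y = 399 and 0.359x + y = 817.
Substituting y = 817 - 0.359x into the first: x(1 - 0.356·0.359) = 399 - 0.356·817.
So x* = 108/0.872 = 124, and then y* = 817 - 0.359·124 = 772.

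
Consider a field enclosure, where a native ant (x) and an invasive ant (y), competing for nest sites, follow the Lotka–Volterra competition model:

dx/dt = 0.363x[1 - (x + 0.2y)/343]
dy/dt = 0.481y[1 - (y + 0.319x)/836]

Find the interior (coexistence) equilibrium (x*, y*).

Setting both brackets to zero gives the nullclines x + 0.2y = 343 and 0.319x + y = 836.
Substituting y = 836 - 0.319x into the first: x(1 - 0.2·0.319) = 343 - 0.2·836.
So x* = 176/0.936 = 188, and then y* = 836 - 0.319·188 = 776.

x* ≈ 188, y* ≈ 776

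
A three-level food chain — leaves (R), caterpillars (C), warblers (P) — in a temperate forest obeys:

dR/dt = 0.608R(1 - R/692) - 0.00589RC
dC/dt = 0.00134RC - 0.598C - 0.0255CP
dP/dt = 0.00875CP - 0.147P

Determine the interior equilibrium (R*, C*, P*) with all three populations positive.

From dP/dt = 0: 0.00875C* = 0.147, so C* = 16.8.
From dR/dt = 0: 0.608(1 - R*/692) = 0.00589·16.8, giving R* = 692·(1 - 0.163) = 579.
From dC/dt = 0: 0.00134·579 - 0.598 = 0.0255P*, so P* = 0.178/0.0255 = 6.99.

R* ≈ 579, C* ≈ 16.8, P* ≈ 6.99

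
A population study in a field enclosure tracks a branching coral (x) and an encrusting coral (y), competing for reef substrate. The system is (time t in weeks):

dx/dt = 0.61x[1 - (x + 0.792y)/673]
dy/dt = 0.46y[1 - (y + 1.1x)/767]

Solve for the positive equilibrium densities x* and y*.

x* ≈ 509, y* ≈ 207

Setting both brackets to zero gives the nullclines x + 0.792y = 673 and 1.1x + y = 767.
Substituting y = 767 - 1.1x into the first: x(1 - 0.792·1.1) = 673 - 0.792·767.
So x* = 65.5/0.129 = 509, and then y* = 767 - 1.1·509 = 207.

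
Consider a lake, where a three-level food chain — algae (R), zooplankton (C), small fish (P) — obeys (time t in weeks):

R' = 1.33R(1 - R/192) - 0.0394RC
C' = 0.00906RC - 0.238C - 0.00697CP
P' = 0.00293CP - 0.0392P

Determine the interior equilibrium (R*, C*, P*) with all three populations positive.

From dP/dt = 0: 0.00293C* = 0.0392, so C* = 13.4.
From dR/dt = 0: 1.33(1 - R*/192) = 0.0394·13.4, giving R* = 192·(1 - 0.396) = 116.
From dC/dt = 0: 0.00906·116 - 0.238 = 0.00697P*, so P* = 0.812/0.00697 = 117.

R* ≈ 116, C* ≈ 13.4, P* ≈ 117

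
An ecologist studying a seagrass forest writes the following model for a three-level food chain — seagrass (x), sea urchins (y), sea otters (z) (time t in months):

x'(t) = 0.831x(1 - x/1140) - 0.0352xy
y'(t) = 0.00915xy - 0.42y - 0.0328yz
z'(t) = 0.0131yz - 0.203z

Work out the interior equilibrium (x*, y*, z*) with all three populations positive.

From dz/dt = 0: 0.0131y* = 0.203, so y* = 15.5.
From dx/dt = 0: 0.831(1 - x*/1140) = 0.0352·15.5, giving x* = 1140·(1 - 0.656) = 392.
From dy/dt = 0: 0.00915·392 - 0.42 = 0.0328z*, so z* = 3.16/0.0328 = 96.5.

x* ≈ 392, y* ≈ 15.5, z* ≈ 96.5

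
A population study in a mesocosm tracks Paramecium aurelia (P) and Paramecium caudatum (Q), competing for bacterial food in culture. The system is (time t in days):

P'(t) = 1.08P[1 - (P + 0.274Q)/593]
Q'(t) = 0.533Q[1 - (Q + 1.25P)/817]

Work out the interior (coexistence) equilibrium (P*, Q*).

P* ≈ 561, Q* ≈ 115

Setting both brackets to zero gives the nullclines P + 0.274Q = 593 and 1.25P + Q = 817.
Substituting Q = 817 - 1.25P into the first: P(1 - 0.274·1.25) = 593 - 0.274·817.
So P* = 369/0.657 = 561, and then Q* = 817 - 1.25·561 = 115.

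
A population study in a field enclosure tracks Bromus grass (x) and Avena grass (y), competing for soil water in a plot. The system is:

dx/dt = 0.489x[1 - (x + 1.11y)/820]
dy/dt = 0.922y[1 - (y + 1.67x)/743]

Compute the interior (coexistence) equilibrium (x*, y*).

Setting both brackets to zero gives the nullclines x + 1.11y = 820 and 1.67x + y = 743.
Substituting y = 743 - 1.67x into the first: x(1 - 1.11·1.67) = 820 - 1.11·743.
So x* = -4.73/-0.854 = 5.54, and then y* = 743 - 1.67·5.54 = 734.

x* ≈ 5.54, y* ≈ 734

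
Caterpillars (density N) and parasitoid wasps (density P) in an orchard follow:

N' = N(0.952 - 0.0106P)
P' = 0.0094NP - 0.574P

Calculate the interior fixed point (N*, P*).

N* ≈ 61.1, P* ≈ 89.8

Set dP/dt = 0 with P > 0: 0.0094N - 0.574 = 0, so N* = 0.574/0.0094 = 61.1.
Set dN/dt = 0 with N > 0: 0.952 - 0.0106P = 0, so P* = 0.952/0.0106 = 89.8.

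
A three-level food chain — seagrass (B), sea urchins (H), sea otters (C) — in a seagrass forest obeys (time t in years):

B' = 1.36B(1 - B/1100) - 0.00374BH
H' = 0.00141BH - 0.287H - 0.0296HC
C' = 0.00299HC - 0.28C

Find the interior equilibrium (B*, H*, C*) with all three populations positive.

B* ≈ 817, H* ≈ 93.6, C* ≈ 29.2

From dC/dt = 0: 0.00299H* = 0.28, so H* = 93.6.
From dB/dt = 0: 1.36(1 - B*/1100) = 0.00374·93.6, giving B* = 1100·(1 - 0.258) = 817.
From dH/dt = 0: 0.00141·817 - 0.287 = 0.0296C*, so C* = 0.865/0.0296 = 29.2.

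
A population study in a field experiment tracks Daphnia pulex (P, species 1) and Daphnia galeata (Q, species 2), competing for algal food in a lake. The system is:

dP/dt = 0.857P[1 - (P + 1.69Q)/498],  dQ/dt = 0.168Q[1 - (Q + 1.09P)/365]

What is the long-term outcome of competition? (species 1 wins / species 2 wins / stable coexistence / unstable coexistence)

Compare the nullcline intercepts: K1/α12 = 498/1.69 = 295 < K2 = 365; K2/α21 = 365/1.09 = 335 < K1 = 498.
Since both are reversed, neither can invade when rare; the interior point is a saddle.

unstable coexistence (outcome depends on initial conditions)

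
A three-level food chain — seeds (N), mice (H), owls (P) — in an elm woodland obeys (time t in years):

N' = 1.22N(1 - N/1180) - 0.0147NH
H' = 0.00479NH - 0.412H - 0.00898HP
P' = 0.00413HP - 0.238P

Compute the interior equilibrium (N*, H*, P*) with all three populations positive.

N* ≈ 361, H* ≈ 57.6, P* ≈ 146

From dP/dt = 0: 0.00413H* = 0.238, so H* = 57.6.
From dN/dt = 0: 1.22(1 - N*/1180) = 0.0147·57.6, giving N* = 1180·(1 - 0.694) = 361.
From dH/dt = 0: 0.00479·361 - 0.412 = 0.00898P*, so P* = 1.32/0.00898 = 146.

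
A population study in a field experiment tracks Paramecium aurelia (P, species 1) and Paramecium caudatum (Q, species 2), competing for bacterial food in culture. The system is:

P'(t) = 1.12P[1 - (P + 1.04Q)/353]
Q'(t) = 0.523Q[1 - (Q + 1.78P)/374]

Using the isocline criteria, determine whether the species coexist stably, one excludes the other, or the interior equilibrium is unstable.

unstable coexistence (outcome depends on initial conditions)

Compare the nullcline intercepts: K1/α12 = 353/1.04 = 339 < K2 = 374; K2/α21 = 374/1.78 = 210 < K1 = 353.
Since both are reversed, neither can invade when rare; the interior point is a saddle.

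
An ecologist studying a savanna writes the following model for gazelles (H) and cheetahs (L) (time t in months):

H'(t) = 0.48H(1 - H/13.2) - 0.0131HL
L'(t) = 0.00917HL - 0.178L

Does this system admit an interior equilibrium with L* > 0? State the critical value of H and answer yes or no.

Threshold H = 19.4; K < 19.4, so no, the predator goes extinct.

The predator equation gives dL/dt > 0 only when H > 0.178/0.00917 = 19.4.
Without the predator, H → K = 13.2. Since 13.2 < 19.4, the predator cannot invade.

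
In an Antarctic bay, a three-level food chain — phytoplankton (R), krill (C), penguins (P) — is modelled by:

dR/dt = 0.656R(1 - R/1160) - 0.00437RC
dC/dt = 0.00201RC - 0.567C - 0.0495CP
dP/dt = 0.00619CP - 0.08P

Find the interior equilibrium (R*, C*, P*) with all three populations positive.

From dP/dt = 0: 0.00619C* = 0.08, so C* = 12.9.
From dR/dt = 0: 0.656(1 - R*/1160) = 0.00437·12.9, giving R* = 1160·(1 - 0.0861) = 1060.
From dC/dt = 0: 0.00201·1060 - 0.567 = 0.0495P*, so P* = 1.56/0.0495 = 31.6.

R* ≈ 1060, C* ≈ 12.9, P* ≈ 31.6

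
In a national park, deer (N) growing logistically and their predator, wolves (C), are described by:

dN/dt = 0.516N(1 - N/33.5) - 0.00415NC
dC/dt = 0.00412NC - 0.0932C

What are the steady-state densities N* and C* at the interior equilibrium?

From dC/dt = 0 with C > 0: 0.00412N* = 0.0932, so N* = 22.6.
Substitute into dN/dt = 0: 0.516(1 - 22.6/33.5) = 0.00415C*.
The bracket is 0.325, giving C* = 0.168/0.00415 = 40.4.

N* ≈ 22.6, C* ≈ 40.4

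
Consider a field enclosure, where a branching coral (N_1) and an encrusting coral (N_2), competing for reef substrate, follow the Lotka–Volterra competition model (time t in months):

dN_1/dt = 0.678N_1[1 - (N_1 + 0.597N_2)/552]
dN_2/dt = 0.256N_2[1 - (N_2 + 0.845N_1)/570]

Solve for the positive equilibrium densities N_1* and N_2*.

Setting both brackets to zero gives the nullclines N_1 + 0.597N_2 = 552 and 0.845N_1 + N_2 = 570.
Substituting N_2 = 570 - 0.845N_1 into the first: N_1(1 - 0.597·0.845) = 552 - 0.597·570.
So N_1* = 212/0.496 = 427, and then N_2* = 570 - 0.845·427 = 209.

N_1* ≈ 427, N_2* ≈ 209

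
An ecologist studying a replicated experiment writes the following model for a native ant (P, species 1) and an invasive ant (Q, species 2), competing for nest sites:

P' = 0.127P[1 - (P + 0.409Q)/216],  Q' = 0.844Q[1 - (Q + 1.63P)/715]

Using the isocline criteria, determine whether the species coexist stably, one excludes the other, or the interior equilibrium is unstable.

Compare the nullcline intercepts: K1/α12 = 216/0.409 = 528 < K2 = 715; K2/α21 = 715/1.63 = 439 > K1 = 216.
Since the inequalities point opposite ways, species 2 can invade but species 1 cannot.

species 2 excludes species 1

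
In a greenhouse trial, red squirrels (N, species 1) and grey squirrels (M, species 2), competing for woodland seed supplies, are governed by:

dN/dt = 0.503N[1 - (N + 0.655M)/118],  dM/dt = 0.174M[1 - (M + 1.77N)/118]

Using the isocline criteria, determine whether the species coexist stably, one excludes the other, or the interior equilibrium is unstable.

species 1 excludes species 2

Compare the nullcline intercepts: K1/α12 = 118/0.655 = 180 > K2 = 118; K2/α21 = 118/1.77 = 66.7 < K1 = 118.
Since the inequalities point opposite ways, species 1 can invade but species 2 cannot.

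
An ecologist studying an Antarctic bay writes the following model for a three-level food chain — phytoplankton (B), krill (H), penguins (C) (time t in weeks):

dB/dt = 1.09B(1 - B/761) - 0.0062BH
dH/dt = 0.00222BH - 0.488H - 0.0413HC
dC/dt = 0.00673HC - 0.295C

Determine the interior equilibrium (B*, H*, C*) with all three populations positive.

From dC/dt = 0: 0.00673H* = 0.295, so H* = 43.8.
From dB/dt = 0: 1.09(1 - B*/761) = 0.0062·43.8, giving B* = 761·(1 - 0.249) = 571.
From dH/dt = 0: 0.00222·571 - 0.488 = 0.0413C*, so C* = 0.78/0.0413 = 18.9.

B* ≈ 571, H* ≈ 43.8, C* ≈ 18.9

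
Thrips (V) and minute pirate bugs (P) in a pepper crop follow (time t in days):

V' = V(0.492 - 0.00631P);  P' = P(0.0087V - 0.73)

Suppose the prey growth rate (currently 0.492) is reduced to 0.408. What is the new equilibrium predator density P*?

At the interior fixed point, setting dV/dt = 0 with V > 0 fixes P* = (prey growth rate)/(VP coefficient) — independent of the other coefficients.
With the change, P* = 0.408/0.00631 = 64.7; it falls from 78.

P* ≈ 64.7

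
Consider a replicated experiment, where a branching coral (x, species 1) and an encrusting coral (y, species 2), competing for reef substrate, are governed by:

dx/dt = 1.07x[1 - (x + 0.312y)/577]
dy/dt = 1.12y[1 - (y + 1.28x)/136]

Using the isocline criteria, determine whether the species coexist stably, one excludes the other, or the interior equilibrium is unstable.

Compare the nullcline intercepts: K1/α12 = 577/0.312 = 1850 > K2 = 136; K2/α21 = 136/1.28 = 106 < K1 = 577.
Since the inequalities point opposite ways, species 1 can invade but species 2 cannot.

species 1 excludes species 2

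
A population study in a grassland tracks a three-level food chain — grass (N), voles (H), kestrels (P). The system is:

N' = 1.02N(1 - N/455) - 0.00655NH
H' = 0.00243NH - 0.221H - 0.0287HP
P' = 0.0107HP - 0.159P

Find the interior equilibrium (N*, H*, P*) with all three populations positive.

From dP/dt = 0: 0.0107H* = 0.159, so H* = 14.9.
From dN/dt = 0: 1.02(1 - N*/455) = 0.00655·14.9, giving N* = 455·(1 - 0.0954) = 412.
From dH/dt = 0: 0.00243·412 - 0.221 = 0.0287P*, so P* = 0.779/0.0287 = 27.1.

N* ≈ 412, H* ≈ 14.9, P* ≈ 27.1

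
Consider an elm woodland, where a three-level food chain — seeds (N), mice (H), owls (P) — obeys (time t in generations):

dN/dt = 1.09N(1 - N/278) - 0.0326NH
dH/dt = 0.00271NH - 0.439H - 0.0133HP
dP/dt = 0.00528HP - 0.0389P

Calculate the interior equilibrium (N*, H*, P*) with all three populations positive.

From dP/dt = 0: 0.00528H* = 0.0389, so H* = 7.37.
From dN/dt = 0: 1.09(1 - N*/278) = 0.0326·7.37, giving N* = 278·(1 - 0.22) = 217.
From dH/dt = 0: 0.00271·217 - 0.439 = 0.0133P*, so P* = 0.148/0.0133 = 11.2.

N* ≈ 217, H* ≈ 7.37, P* ≈ 11.2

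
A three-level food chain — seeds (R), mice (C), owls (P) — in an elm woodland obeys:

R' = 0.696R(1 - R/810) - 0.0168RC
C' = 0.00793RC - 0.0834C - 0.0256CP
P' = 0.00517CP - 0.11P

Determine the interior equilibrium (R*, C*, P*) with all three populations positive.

From dP/dt = 0: 0.00517C* = 0.11, so C* = 21.3.
From dR/dt = 0: 0.696(1 - R*/810) = 0.0168·21.3, giving R* = 810·(1 - 0.514) = 394.
From dC/dt = 0: 0.00793·394 - 0.0834 = 0.0256P*, so P* = 3.04/0.0256 = 119.

R* ≈ 394, C* ≈ 21.3, P* ≈ 119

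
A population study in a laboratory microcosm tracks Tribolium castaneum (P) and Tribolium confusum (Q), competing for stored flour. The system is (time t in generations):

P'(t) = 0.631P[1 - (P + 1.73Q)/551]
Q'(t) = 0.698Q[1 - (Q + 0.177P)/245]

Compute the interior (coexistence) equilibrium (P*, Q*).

P* ≈ 183, Q* ≈ 213

Setting both brackets to zero gives the nullclines P + 1.73Q = 551 and 0.177P + Q = 245.
Substituting Q = 245 - 0.177P into the first: P(1 - 1.73·0.177) = 551 - 1.73·245.
So P* = 127/0.694 = 183, and then Q* = 245 - 0.177·183 = 213.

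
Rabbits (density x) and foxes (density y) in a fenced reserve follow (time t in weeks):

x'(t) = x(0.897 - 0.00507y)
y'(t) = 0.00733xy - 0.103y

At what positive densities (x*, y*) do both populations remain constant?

x* ≈ 14.1, y* ≈ 177

Set dy/dt = 0 with y > 0: 0.00733x - 0.103 = 0, so x* = 0.103/0.00733 = 14.1.
Set dx/dt = 0 with x > 0: 0.897 - 0.00507y = 0, so y* = 0.897/0.00507 = 177.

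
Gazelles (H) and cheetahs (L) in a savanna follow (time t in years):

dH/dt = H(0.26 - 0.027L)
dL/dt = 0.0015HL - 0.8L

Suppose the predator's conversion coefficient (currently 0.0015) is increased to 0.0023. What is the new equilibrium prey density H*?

H* ≈ 348

At the interior fixed point, setting dL/dt = 0 with L > 0 fixes H* = (predator death rate)/(HL coefficient) — independent of the other coefficients.
With the change, H* = 0.8/0.0023 = 348; it falls from 533.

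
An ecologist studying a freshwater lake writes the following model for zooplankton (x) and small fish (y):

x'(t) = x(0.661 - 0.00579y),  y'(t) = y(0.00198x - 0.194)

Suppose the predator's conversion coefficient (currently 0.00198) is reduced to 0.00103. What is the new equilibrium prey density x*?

x* ≈ 188

At the interior fixed point, setting dy/dt = 0 with y > 0 fixes x* = (predator death rate)/(xy coefficient) — independent of the other coefficients.
With the change, x* = 0.194/0.00103 = 188; it rises from 98.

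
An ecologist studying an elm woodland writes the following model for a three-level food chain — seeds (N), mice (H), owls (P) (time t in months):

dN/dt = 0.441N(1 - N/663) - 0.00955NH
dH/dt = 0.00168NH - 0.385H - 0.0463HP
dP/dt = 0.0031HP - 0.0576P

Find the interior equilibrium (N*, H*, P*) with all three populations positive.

From dP/dt = 0: 0.0031H* = 0.0576, so H* = 18.6.
From dN/dt = 0: 0.441(1 - N*/663) = 0.00955·18.6, giving N* = 663·(1 - 0.402) = 396.
From dH/dt = 0: 0.00168·396 - 0.385 = 0.0463P*, so P* = 0.281/0.0463 = 6.06.

N* ≈ 396, H* ≈ 18.6, P* ≈ 6.06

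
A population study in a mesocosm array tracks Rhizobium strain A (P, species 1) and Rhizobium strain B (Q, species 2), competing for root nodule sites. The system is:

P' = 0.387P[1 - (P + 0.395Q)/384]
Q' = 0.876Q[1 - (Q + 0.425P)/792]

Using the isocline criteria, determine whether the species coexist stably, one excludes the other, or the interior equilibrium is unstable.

stable coexistence

Compare the nullcline intercepts: K1/α12 = 384/0.395 = 972 > K2 = 792; K2/α21 = 792/0.425 = 1860 > K1 = 384.
Since both inequalities hold, each species can invade when rare, so the interior equilibrium is stable.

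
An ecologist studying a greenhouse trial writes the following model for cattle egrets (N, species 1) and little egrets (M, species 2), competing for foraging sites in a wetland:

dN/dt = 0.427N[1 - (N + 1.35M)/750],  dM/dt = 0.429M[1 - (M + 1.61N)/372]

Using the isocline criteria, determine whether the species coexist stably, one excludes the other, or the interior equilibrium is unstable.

Compare the nullcline intercepts: K1/α12 = 750/1.35 = 556 > K2 = 372; K2/α21 = 372/1.61 = 231 < K1 = 750.
Since the inequalities point opposite ways, species 1 can invade but species 2 cannot.

species 1 excludes species 2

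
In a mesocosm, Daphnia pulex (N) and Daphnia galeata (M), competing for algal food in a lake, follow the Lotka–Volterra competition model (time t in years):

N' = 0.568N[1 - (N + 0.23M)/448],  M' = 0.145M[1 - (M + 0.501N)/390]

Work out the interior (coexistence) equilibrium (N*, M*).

N* ≈ 405, M* ≈ 187

Setting both brackets to zero gives the nullclines N + 0.23M = 448 and 0.501N + M = 390.
Substituting M = 390 - 0.501N into the first: N(1 - 0.23·0.501) = 448 - 0.23·390.
So N* = 358/0.885 = 405, and then M* = 390 - 0.501·405 = 187.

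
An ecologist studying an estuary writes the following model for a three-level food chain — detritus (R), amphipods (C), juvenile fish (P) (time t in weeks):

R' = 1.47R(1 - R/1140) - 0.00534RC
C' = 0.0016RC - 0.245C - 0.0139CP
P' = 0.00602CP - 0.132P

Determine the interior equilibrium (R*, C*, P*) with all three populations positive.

From dP/dt = 0: 0.00602C* = 0.132, so C* = 21.9.
From dR/dt = 0: 1.47(1 - R*/1140) = 0.00534·21.9, giving R* = 1140·(1 - 0.0797) = 1050.
From dC/dt = 0: 0.0016·1050 - 0.245 = 0.0139P*, so P* = 1.43/0.0139 = 103.

R* ≈ 1050, C* ≈ 21.9, P* ≈ 103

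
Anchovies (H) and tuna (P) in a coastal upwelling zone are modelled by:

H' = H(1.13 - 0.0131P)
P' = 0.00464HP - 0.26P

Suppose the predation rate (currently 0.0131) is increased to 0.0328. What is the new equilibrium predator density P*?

At the interior fixed point, setting dH/dt = 0 with H > 0 fixes P* = (prey growth rate)/(HP coefficient) — independent of the other coefficients.
With the change, P* = 1.13/0.0328 = 34.5; it falls from 86.3.

P* ≈ 34.5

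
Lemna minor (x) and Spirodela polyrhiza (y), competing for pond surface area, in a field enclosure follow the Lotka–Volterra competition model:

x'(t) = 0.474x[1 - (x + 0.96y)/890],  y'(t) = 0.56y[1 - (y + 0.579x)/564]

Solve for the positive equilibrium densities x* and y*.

x* ≈ 785, y* ≈ 110

Setting both brackets to zero gives the nullclines x + 0.96y = 890 and 0.579x + y = 564.
Substituting y = 564 - 0.579x into the first: x(1 - 0.96·0.579) = 890 - 0.96·564.
So x* = 349/0.444 = 785, and then y* = 564 - 0.579·785 = 110.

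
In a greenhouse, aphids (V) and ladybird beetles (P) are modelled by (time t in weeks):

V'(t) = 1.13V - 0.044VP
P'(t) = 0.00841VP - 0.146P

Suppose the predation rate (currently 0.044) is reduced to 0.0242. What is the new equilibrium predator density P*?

P* ≈ 46.7

At the interior fixed point, setting dV/dt = 0 with V > 0 fixes P* = (prey growth rate)/(VP coefficient) — independent of the other coefficients.
With the change, P* = 1.13/0.0242 = 46.7; it rises from 25.7.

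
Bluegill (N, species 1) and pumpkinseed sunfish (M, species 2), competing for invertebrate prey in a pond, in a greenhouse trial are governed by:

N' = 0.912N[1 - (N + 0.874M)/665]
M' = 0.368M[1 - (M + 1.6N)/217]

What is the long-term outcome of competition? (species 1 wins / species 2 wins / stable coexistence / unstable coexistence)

species 1 excludes species 2

Compare the nullcline intercepts: K1/α12 = 665/0.874 = 761 > K2 = 217; K2/α21 = 217/1.6 = 136 < K1 = 665.
Since the inequalities point opposite ways, species 1 can invade but species 2 cannot.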